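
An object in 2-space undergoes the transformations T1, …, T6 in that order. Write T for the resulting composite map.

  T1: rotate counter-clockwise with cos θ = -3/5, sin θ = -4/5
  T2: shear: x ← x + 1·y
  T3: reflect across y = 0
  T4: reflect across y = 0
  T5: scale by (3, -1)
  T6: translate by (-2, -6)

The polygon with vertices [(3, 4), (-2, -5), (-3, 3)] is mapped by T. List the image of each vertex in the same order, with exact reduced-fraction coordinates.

image vertices: (-61/5, -6/5), (17/5, -53/5), (62/5, -33/5)

T1 rotate counter-clockwise with cos θ = -3/5, sin θ = -4/5: (3, 4) → (7/5, -24/5); (-2, -5) → (-14/5, 23/5); (-3, 3) → (21/5, 3/5)
T2 shear: x ← x + 1·y: (7/5, -24/5) → (-17/5, -24/5); (-14/5, 23/5) → (9/5, 23/5); (21/5, 3/5) → (24/5, 3/5)
T3 reflect across y = 0: (-17/5, -24/5) → (-17/5, 24/5); (9/5, 23/5) → (9/5, -23/5); (24/5, 3/5) → (24/5, -3/5)
T4 reflect across y = 0: (-17/5, 24/5) → (-17/5, -24/5); (9/5, -23/5) → (9/5, 23/5); (24/5, -3/5) → (24/5, 3/5)
T5 scale by (3, -1): (-17/5, -24/5) → (-51/5, 24/5); (9/5, 23/5) → (27/5, -23/5); (24/5, 3/5) → (72/5, -3/5)
T6 translate by (-2, -6): (-51/5, 24/5) → (-61/5, -6/5); (27/5, -23/5) → (17/5, -53/5); (72/5, -3/5) → (62/5, -33/5)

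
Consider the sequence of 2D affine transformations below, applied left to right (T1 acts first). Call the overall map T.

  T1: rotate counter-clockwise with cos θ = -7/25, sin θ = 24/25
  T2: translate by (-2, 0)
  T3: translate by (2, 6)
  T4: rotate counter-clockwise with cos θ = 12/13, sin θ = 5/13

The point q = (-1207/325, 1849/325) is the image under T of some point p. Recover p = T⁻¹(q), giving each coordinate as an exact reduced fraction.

T1 = [-7/25 -24/25 0; 24/25 -7/25 0; 0 0 1]
T2·T1 = [-7/25 -24/25 -2; 24/25 -7/25 0; 0 0 1]
T3·…·T1 = [-7/25 -24/25 0; 24/25 -7/25 6; 0 0 1]
T4·…·T1 = [-204/325 -253/325 -30/13; 253/325 -204/325 72/13; 0 0 1]
det M = 1; M⁻¹ = [-204/325 253/325 -144/25; -253/325 -204/325 42/25; 0 0 1]
M⁻¹ · (-1207/325, 1849/325)ᵀ = (1, 1)ᵀ

p = (1, 1)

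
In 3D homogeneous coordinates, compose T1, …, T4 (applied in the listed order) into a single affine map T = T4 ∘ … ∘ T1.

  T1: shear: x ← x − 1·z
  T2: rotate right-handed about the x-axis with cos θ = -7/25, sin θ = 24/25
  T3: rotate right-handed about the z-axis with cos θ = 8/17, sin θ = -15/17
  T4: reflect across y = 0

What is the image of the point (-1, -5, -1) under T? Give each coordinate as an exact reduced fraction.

T(p) = (177/85, -472/425, -113/25)

T1 shear: x ← x − 1·z: (-1, -5, -1) → (0, -5, -1)
T2 rotate right-handed about the x-axis with cos θ = -7/25, sin θ = 24/25: (0, -5, -1) → (0, 59/25, -113/25)
T3 rotate right-handed about the z-axis with cos θ = 8/17, sin θ = -15/17: (0, 59/25, -113/25) → (177/85, 472/425, -113/25)
T4 reflect across y = 0: (177/85, 472/425, -113/25) → (177/85, -472/425, -113/25)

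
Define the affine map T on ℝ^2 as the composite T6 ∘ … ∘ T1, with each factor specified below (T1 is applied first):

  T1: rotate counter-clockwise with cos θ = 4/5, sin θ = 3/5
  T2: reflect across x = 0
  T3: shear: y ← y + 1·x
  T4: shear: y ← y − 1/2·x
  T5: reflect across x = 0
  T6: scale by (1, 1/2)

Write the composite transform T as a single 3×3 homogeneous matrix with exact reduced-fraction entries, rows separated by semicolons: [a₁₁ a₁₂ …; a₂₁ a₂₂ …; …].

T = [4/5 -3/5 0; 1/10 11/20 0; 0 0 1]

T1 = [4/5 -3/5 0; 3/5 4/5 0; 0 0 1]
T2·T1 = [-4/5 3/5 0; 3/5 4/5 0; 0 0 1]
T3·…·T1 = [-4/5 3/5 0; -1/5 7/5 0; 0 0 1]
T4·…·T1 = [-4/5 3/5 0; 1/5 11/10 0; 0 0 1]
T5·…·T1 = [4/5 -3/5 0; 1/5 11/10 0; 0 0 1]
T6·…·T1 = [4/5 -3/5 0; 1/10 11/20 0; 0 0 1]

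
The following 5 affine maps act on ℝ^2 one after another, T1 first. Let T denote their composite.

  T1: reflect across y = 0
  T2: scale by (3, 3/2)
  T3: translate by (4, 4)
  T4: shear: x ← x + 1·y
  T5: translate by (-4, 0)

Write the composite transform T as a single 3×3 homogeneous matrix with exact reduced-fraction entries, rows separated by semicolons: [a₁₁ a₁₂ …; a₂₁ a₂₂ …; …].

T1 = [1 0 0; 0 -1 0; 0 0 1]
T2·T1 = [3 0 0; 0 -3/2 0; 0 0 1]
T3·…·T1 = [3 0 4; 0 -3/2 4; 0 0 1]
T4·…·T1 = [3 -3/2 8; 0 -3/2 4; 0 0 1]
T5·…·T1 = [3 -3/2 4; 0 -3/2 4; 0 0 1]

T = [3 -3/2 4; 0 -3/2 4; 0 0 1]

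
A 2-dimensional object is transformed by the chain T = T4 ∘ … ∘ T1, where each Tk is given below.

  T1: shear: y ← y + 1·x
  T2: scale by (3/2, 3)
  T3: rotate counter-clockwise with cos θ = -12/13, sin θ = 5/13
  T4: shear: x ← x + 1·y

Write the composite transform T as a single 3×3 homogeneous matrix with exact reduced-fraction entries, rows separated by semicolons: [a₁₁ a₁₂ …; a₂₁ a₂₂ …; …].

T = [-123/26 -51/13 0; -57/26 -36/13 0; 0 0 1]

T1 = [1 0 0; 1 1 0; 0 0 1]
T2·T1 = [3/2 0 0; 3 3 0; 0 0 1]
T3·…·T1 = [-33/13 -15/13 0; -57/26 -36/13 0; 0 0 1]
T4·…·T1 = [-123/26 -51/13 0; -57/26 -36/13 0; 0 0 1]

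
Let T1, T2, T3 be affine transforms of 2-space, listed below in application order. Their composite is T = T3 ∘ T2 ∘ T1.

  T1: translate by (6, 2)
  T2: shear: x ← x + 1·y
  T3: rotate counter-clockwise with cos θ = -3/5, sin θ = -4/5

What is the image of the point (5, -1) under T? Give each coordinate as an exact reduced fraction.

T1 translate by (6, 2): (5, -1) → (11, 1)
T2 shear: x ← x + 1·y: (11, 1) → (12, 1)
T3 rotate counter-clockwise with cos θ = -3/5, sin θ = -4/5: (12, 1) → (-32/5, -51/5)

T(p) = (-32/5, -51/5)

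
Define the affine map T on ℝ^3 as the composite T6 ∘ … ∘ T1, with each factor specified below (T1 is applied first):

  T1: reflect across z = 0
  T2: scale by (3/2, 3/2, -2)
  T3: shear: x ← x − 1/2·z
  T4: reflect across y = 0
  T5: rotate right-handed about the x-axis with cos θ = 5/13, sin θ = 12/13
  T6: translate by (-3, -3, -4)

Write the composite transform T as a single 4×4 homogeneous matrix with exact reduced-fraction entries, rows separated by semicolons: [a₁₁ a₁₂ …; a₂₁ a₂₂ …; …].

T1 = [1 0 0 0; 0 1 0 0; 0 0 -1 0; 0 0 0 1]
T2·T1 = [3/2 0 0 0; 0 3/2 0 0; 0 0 2 0; 0 0 0 1]
T3·…·T1 = [3/2 0 -1 0; 0 3/2 0 0; 0 0 2 0; 0 0 0 1]
T4·…·T1 = [3/2 0 -1 0; 0 -3/2 0 0; 0 0 2 0; 0 0 0 1]
T5·…·T1 = [3/2 0 -1 0; 0 -15/26 -24/13 0; 0 -18/13 10/13 0; 0 0 0 1]
T6·…·T1 = [3/2 0 -1 -3; 0 -15/26 -24/13 -3; 0 -18/13 10/13 -4; 0 0 0 1]

T = [3/2 0 -1 -3; 0 -15/26 -24/13 -3; 0 -18/13 10/13 -4; 0 0 0 1]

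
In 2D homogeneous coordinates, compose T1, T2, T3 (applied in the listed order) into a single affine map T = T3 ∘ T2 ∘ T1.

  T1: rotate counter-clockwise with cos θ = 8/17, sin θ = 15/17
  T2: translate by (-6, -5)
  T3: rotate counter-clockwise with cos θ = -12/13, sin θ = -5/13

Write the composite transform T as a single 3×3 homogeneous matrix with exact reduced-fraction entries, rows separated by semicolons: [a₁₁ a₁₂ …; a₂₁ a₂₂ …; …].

T = [-21/221 220/221 47/13; -220/221 -21/221 90/13; 0 0 1]

T1 = [8/17 -15/17 0; 15/17 8/17 0; 0 0 1]
T2·T1 = [8/17 -15/17 -6; 15/17 8/17 -5; 0 0 1]
T3·…·T1 = [-21/221 220/221 47/13; -220/221 -21/221 90/13; 0 0 1]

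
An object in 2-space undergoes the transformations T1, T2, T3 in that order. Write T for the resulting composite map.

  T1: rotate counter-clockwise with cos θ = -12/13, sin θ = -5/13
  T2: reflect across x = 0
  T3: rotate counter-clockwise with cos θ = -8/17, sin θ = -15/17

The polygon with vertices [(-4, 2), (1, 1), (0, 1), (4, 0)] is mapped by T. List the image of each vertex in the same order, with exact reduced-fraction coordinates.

T1 rotate counter-clockwise with cos θ = -12/13, sin θ = -5/13: (-4, 2) → (58/13, -4/13); (1, 1) → (-7/13, -17/13); (0, 1) → (5/13, -12/13); (4, 0) → (-48/13, -20/13)
T2 reflect across x = 0: (58/13, -4/13) → (-58/13, -4/13); (-7/13, -17/13) → (7/13, -17/13); (5/13, -12/13) → (-5/13, -12/13); (-48/13, -20/13) → (48/13, -20/13)
T3 rotate counter-clockwise with cos θ = -8/17, sin θ = -15/17: (-58/13, -4/13) → (404/221, 902/221); (7/13, -17/13) → (-311/221, 31/221); (-5/13, -12/13) → (-140/221, 171/221); (48/13, -20/13) → (-684/221, -560/221)

image vertices: (404/221, 902/221), (-311/221, 31/221), (-140/221, 171/221), (-684/221, -560/221)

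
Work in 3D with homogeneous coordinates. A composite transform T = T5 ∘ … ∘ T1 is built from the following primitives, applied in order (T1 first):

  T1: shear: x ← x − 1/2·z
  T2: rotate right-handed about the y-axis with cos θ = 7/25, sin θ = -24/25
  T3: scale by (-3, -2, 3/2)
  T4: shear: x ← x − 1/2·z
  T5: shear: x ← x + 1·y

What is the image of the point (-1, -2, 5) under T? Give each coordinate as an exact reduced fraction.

T(p) = (2281/100, 4, -147/50)

T1 shear: x ← x − 1/2·z: (-1, -2, 5) → (-7/2, -2, 5)
T2 rotate right-handed about the y-axis with cos θ = 7/25, sin θ = -24/25: (-7/2, -2, 5) → (-289/50, -2, -49/25)
T3 scale by (-3, -2, 3/2): (-289/50, -2, -49/25) → (867/50, 4, -147/50)
T4 shear: x ← x − 1/2·z: (867/50, 4, -147/50) → (1881/100, 4, -147/50)
T5 shear: x ← x + 1·y: (1881/100, 4, -147/50) → (2281/100, 4, -147/50)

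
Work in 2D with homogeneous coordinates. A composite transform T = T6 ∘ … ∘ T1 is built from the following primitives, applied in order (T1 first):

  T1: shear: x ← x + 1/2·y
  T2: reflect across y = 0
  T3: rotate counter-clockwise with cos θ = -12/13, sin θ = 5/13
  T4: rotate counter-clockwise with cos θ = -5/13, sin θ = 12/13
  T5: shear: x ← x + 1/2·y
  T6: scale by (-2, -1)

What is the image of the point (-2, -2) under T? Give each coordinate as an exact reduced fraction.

T(p) = (-7, -3)

T1 shear: x ← x + 1/2·y: (-2, -2) → (-3, -2)
T2 reflect across y = 0: (-3, -2) → (-3, 2)
T3 rotate counter-clockwise with cos θ = -12/13, sin θ = 5/13: (-3, 2) → (2, -3)
T4 rotate counter-clockwise with cos θ = -5/13, sin θ = 12/13: (2, -3) → (2, 3)
T5 shear: x ← x + 1/2·y: (2, 3) → (7/2, 3)
T6 scale by (-2, -1): (7/2, 3) → (-7, -3)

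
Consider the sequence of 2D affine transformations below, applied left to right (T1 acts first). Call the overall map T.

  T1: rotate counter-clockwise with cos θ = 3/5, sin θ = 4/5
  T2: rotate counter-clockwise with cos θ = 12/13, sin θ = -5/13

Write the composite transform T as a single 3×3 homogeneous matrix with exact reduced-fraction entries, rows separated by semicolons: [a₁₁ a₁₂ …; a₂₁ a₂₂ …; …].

T = [56/65 -33/65 0; 33/65 56/65 0; 0 0 1]

T1 = [3/5 -4/5 0; 4/5 3/5 0; 0 0 1]
T2·T1 = [56/65 -33/65 0; 33/65 56/65 0; 0 0 1]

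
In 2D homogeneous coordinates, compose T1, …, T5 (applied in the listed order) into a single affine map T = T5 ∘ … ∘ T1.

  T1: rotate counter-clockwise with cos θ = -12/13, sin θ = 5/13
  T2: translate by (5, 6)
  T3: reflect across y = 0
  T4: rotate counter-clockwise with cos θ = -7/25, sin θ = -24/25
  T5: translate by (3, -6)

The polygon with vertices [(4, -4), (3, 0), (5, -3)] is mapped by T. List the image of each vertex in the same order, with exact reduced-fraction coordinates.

image vertices: (-2788/325, -1816/325), (-292/65, -399/65), (-2501/325, -1457/325)

T1 rotate counter-clockwise with cos θ = -12/13, sin θ = 5/13: (4, -4) → (-28/13, 68/13); (3, 0) → (-36/13, 15/13); (5, -3) → (-45/13, 61/13)
T2 translate by (5, 6): (-28/13, 68/13) → (37/13, 146/13); (-36/13, 15/13) → (29/13, 93/13); (-45/13, 61/13) → (20/13, 139/13)
T3 reflect across y = 0: (37/13, 146/13) → (37/13, -146/13); (29/13, 93/13) → (29/13, -93/13); (20/13, 139/13) → (20/13, -139/13)
T4 rotate counter-clockwise with cos θ = -7/25, sin θ = -24/25: (37/13, -146/13) → (-3763/325, 134/325); (29/13, -93/13) → (-487/65, -9/65); (20/13, -139/13) → (-3476/325, 493/325)
T5 translate by (3, -6): (-3763/325, 134/325) → (-2788/325, -1816/325); (-487/65, -9/65) → (-292/65, -399/65); (-3476/325, 493/325) → (-2501/325, -1457/325)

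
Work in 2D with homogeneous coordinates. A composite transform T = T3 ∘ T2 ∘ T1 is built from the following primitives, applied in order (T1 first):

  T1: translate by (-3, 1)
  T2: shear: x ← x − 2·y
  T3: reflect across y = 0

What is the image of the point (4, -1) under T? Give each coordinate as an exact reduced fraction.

T1 translate by (-3, 1): (4, -1) → (1, 0)
T2 shear: x ← x − 2·y: (1, 0) → (1, 0)
T3 reflect across y = 0: (1, 0) → (1, 0)

T(p) = (1, 0)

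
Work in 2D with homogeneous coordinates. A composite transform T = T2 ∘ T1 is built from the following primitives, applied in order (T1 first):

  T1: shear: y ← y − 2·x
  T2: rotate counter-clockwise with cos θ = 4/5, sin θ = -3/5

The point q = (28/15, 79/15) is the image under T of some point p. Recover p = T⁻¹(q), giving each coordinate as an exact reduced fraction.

T1 = [1 0 0; -2 1 0; 0 0 1]
T2·T1 = [-2/5 3/5 0; -11/5 4/5 0; 0 0 1]
det M = 1; M⁻¹ = [4/5 -3/5 0; 11/5 -2/5 0; 0 0 1]
M⁻¹ · (28/15, 79/15)ᵀ = (-5/3, 2)ᵀ

p = (-5/3, 2)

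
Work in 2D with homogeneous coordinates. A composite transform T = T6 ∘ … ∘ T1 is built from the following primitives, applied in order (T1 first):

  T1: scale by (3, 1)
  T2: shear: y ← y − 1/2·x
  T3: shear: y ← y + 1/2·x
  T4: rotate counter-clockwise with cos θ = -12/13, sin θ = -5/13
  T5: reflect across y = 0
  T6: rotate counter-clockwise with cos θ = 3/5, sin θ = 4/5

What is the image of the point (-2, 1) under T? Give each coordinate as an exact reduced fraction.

T(p) = (303/65, 254/65)

T1 scale by (3, 1): (-2, 1) → (-6, 1)
T2 shear: y ← y − 1/2·x: (-6, 1) → (-6, 4)
T3 shear: y ← y + 1/2·x: (-6, 4) → (-6, 1)
T4 rotate counter-clockwise with cos θ = -12/13, sin θ = -5/13: (-6, 1) → (77/13, 18/13)
T5 reflect across y = 0: (77/13, 18/13) → (77/13, -18/13)
T6 rotate counter-clockwise with cos θ = 3/5, sin θ = 4/5: (77/13, -18/13) → (303/65, 254/65)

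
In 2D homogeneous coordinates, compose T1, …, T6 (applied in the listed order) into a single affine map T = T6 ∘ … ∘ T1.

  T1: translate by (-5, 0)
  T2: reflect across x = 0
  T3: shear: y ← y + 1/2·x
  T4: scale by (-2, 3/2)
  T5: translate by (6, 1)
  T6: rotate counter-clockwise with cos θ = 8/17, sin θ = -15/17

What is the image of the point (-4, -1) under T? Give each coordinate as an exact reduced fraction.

T(p) = (-9/68, 230/17)

T1 translate by (-5, 0): (-4, -1) → (-9, -1)
T2 reflect across x = 0: (-9, -1) → (9, -1)
T3 shear: y ← y + 1/2·x: (9, -1) → (9, 7/2)
T4 scale by (-2, 3/2): (9, 7/2) → (-18, 21/4)
T5 translate by (6, 1): (-18, 21/4) → (-12, 25/4)
T6 rotate counter-clockwise with cos θ = 8/17, sin θ = -15/17: (-12, 25/4) → (-9/68, 230/17)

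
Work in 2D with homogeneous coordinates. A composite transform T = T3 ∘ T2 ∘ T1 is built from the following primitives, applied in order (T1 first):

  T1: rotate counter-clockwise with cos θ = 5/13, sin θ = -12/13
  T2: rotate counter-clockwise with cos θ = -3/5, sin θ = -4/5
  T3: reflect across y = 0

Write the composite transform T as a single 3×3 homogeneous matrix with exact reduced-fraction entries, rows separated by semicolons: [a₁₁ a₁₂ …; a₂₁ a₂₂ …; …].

T1 = [5/13 12/13 0; -12/13 5/13 0; 0 0 1]
T2·T1 = [-63/65 -16/65 0; 16/65 -63/65 0; 0 0 1]
T3·…·T1 = [-63/65 -16/65 0; -16/65 63/65 0; 0 0 1]

T = [-63/65 -16/65 0; -16/65 63/65 0; 0 0 1]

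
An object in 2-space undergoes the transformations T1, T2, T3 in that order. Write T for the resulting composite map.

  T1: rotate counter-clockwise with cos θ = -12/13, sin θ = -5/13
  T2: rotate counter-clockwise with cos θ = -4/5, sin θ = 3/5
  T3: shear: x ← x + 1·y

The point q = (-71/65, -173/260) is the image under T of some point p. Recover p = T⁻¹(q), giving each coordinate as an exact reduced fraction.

T1 = [-12/13 5/13 0; -5/13 -12/13 0; 0 0 1]
T2·T1 = [63/65 16/65 0; -16/65 63/65 0; 0 0 1]
T3·…·T1 = [47/65 79/65 0; -16/65 63/65 0; 0 0 1]
det M = 1; M⁻¹ = [63/65 -79/65 0; 16/65 47/65 0; 0 0 1]
M⁻¹ · (-71/65, -173/260)ᵀ = (-1/4, -3/4)ᵀ

p = (-1/4, -3/4)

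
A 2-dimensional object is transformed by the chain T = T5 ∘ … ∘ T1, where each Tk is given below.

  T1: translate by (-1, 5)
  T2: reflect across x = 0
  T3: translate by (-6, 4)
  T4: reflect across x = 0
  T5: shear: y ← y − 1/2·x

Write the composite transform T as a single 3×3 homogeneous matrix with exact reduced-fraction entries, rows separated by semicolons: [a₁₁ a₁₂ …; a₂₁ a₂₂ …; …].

T = [1 0 5; -1/2 1 13/2; 0 0 1]

T1 = [1 0 -1; 0 1 5; 0 0 1]
T2·T1 = [-1 0 1; 0 1 5; 0 0 1]
T3·…·T1 = [-1 0 -5; 0 1 9; 0 0 1]
T4·…·T1 = [1 0 5; 0 1 9; 0 0 1]
T5·…·T1 = [1 0 5; -1/2 1 13/2; 0 0 1]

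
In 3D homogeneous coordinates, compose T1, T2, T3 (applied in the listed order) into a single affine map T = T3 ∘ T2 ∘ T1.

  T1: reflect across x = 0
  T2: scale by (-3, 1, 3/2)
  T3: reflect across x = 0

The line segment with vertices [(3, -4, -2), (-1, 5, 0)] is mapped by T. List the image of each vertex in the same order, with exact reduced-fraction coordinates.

T1 reflect across x = 0: (3, -4, -2) → (-3, -4, -2); (-1, 5, 0) → (1, 5, 0)
T2 scale by (-3, 1, 3/2): (-3, -4, -2) → (9, -4, -3); (1, 5, 0) → (-3, 5, 0)
T3 reflect across x = 0: (9, -4, -3) → (-9, -4, -3); (-3, 5, 0) → (3, 5, 0)

image vertices: (-9, -4, -3), (3, 5, 0)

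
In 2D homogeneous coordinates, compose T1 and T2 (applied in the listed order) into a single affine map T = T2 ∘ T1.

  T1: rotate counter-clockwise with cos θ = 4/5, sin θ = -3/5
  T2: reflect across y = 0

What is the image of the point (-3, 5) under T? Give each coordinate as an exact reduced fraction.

T1 rotate counter-clockwise with cos θ = 4/5, sin θ = -3/5: (-3, 5) → (3/5, 29/5)
T2 reflect across y = 0: (3/5, 29/5) → (3/5, -29/5)

T(p) = (3/5, -29/5)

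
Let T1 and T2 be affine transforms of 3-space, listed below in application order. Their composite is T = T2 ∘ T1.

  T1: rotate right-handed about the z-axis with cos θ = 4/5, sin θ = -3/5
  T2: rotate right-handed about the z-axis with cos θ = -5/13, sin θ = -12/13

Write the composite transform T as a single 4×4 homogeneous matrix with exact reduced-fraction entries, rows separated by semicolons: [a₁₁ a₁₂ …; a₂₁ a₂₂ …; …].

T = [-56/65 33/65 0 0; -33/65 -56/65 0 0; 0 0 1 0; 0 0 0 1]

T1 = [4/5 3/5 0 0; -3/5 4/5 0 0; 0 0 1 0; 0 0 0 1]
T2·T1 = [-56/65 33/65 0 0; -33/65 -56/65 0 0; 0 0 1 0; 0 0 0 1]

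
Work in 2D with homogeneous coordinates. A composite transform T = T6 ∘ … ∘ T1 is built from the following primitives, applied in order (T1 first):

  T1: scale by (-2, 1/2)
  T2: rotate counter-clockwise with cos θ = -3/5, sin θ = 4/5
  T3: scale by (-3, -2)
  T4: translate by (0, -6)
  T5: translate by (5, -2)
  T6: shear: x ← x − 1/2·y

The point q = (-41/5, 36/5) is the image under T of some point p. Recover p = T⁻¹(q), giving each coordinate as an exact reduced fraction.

T1 = [-2 0 0; 0 1/2 0; 0 0 1]
T2·T1 = [6/5 -2/5 0; -8/5 -3/10 0; 0 0 1]
T3·…·T1 = [-18/5 6/5 0; 16/5 3/5 0; 0 0 1]
T4·…·T1 = [-18/5 6/5 0; 16/5 3/5 -6; 0 0 1]
T5·…·T1 = [-18/5 6/5 5; 16/5 3/5 -8; 0 0 1]
T6·…·T1 = [-26/5 9/10 9; 16/5 3/5 -8; 0 0 1]
det M = -6; M⁻¹ = [-1/10 3/20 21/10; 8/15 13/15 32/15; 0 0 1]
M⁻¹ · (-41/5, 36/5)ᵀ = (4, 4)ᵀ

p = (4, 4)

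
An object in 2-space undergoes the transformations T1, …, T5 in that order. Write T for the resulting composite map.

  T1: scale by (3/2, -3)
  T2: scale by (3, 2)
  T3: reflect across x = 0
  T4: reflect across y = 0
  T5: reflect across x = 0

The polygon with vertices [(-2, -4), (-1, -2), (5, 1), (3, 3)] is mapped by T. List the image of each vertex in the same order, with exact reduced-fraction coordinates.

image vertices: (-9, -24), (-9/2, -12), (45/2, 6), (27/2, 18)

T1 scale by (3/2, -3): (-2, -4) → (-3, 12); (-1, -2) → (-3/2, 6); (5, 1) → (15/2, -3); (3, 3) → (9/2, -9)
T2 scale by (3, 2): (-3, 12) → (-9, 24); (-3/2, 6) → (-9/2, 12); (15/2, -3) → (45/2, -6); (9/2, -9) → (27/2, -18)
T3 reflect across x = 0: (-9, 24) → (9, 24); (-9/2, 12) → (9/2, 12); (45/2, -6) → (-45/2, -6); (27/2, -18) → (-27/2, -18)
T4 reflect across y = 0: (9, 24) → (9, -24); (9/2, 12) → (9/2, -12); (-45/2, -6) → (-45/2, 6); (-27/2, -18) → (-27/2, 18)
T5 reflect across x = 0: (9, -24) → (-9, -24); (9/2, -12) → (-9/2, -12); (-45/2, 6) → (45/2, 6); (-27/2, 18) → (27/2, 18)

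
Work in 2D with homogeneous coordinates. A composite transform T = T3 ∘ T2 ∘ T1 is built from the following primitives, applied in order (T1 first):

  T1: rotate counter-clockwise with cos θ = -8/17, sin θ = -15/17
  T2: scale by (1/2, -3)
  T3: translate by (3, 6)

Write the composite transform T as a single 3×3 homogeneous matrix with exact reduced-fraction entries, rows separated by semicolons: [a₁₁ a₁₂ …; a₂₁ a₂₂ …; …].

T = [-4/17 15/34 3; 45/17 24/17 6; 0 0 1]

T1 = [-8/17 15/17 0; -15/17 -8/17 0; 0 0 1]
T2·T1 = [-4/17 15/34 0; 45/17 24/17 0; 0 0 1]
T3·…·T1 = [-4/17 15/34 3; 45/17 24/17 6; 0 0 1]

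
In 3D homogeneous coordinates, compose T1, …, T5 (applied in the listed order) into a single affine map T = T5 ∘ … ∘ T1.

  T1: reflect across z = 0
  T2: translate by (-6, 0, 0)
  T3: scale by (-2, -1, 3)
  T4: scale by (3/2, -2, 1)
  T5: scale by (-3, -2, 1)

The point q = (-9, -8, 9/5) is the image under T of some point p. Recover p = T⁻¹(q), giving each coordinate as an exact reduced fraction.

T1 = [1 0 0 0; 0 1 0 0; 0 0 -1 0; 0 0 0 1]
T2·T1 = [1 0 0 -6; 0 1 0 0; 0 0 -1 0; 0 0 0 1]
T3·…·T1 = [-2 0 0 12; 0 -1 0 0; 0 0 -3 0; 0 0 0 1]
T4·…·T1 = [-3 0 0 18; 0 2 0 0; 0 0 -3 0; 0 0 0 1]
T5·…·T1 = [9 0 0 -54; 0 -4 0 0; 0 0 -3 0; 0 0 0 1]
det M = 108; M⁻¹ = [1/9 0 0 6; 0 -1/4 0 0; 0 0 -1/3 0; 0 0 0 1]
M⁻¹ · (-9, -8, 9/5)ᵀ = (5, 2, -3/5)ᵀ

p = (5, 2, -3/5)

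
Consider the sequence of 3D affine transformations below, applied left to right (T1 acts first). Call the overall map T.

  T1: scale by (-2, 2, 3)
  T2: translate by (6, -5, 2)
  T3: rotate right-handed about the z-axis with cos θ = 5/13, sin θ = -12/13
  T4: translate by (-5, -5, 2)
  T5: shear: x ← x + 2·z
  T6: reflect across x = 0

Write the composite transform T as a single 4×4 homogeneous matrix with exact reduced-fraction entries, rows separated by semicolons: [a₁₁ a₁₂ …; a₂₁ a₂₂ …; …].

T1 = [-2 0 0 0; 0 2 0 0; 0 0 3 0; 0 0 0 1]
T2·T1 = [-2 0 0 6; 0 2 0 -5; 0 0 3 2; 0 0 0 1]
T3·…·T1 = [-10/13 24/13 0 -30/13; 24/13 10/13 0 -97/13; 0 0 3 2; 0 0 0 1]
T4·…·T1 = [-10/13 24/13 0 -95/13; 24/13 10/13 0 -162/13; 0 0 3 4; 0 0 0 1]
T5·…·T1 = [-10/13 24/13 6 9/13; 24/13 10/13 0 -162/13; 0 0 3 4; 0 0 0 1]
T6·…·T1 = [10/13 -24/13 -6 -9/13; 24/13 10/13 0 -162/13; 0 0 3 4; 0 0 0 1]

T = [10/13 -24/13 -6 -9/13; 24/13 10/13 0 -162/13; 0 0 3 4; 0 0 0 1]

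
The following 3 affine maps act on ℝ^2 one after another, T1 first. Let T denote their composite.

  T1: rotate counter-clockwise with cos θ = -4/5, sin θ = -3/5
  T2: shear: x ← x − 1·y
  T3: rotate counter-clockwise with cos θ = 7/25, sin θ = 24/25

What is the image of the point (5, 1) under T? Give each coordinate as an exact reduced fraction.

T1 rotate counter-clockwise with cos θ = -4/5, sin θ = -3/5: (5, 1) → (-17/5, -19/5)
T2 shear: x ← x − 1·y: (-17/5, -19/5) → (2/5, -19/5)
T3 rotate counter-clockwise with cos θ = 7/25, sin θ = 24/25: (2/5, -19/5) → (94/25, -17/25)

T(p) = (94/25, -17/25)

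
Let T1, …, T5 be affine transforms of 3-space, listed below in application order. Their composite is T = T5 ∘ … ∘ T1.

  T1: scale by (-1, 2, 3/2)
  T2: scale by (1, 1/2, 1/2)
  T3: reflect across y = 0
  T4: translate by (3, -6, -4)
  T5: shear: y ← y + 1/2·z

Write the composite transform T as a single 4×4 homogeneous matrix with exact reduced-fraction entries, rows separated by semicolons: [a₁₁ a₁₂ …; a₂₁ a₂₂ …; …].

T = [-1 0 0 3; 0 -1 3/8 -8; 0 0 3/4 -4; 0 0 0 1]

T1 = [-1 0 0 0; 0 2 0 0; 0 0 3/2 0; 0 0 0 1]
T2·T1 = [-1 0 0 0; 0 1 0 0; 0 0 3/4 0; 0 0 0 1]
T3·…·T1 = [-1 0 0 0; 0 -1 0 0; 0 0 3/4 0; 0 0 0 1]
T4·…·T1 = [-1 0 0 3; 0 -1 0 -6; 0 0 3/4 -4; 0 0 0 1]
T5·…·T1 = [-1 0 0 3; 0 -1 3/8 -8; 0 0 3/4 -4; 0 0 0 1]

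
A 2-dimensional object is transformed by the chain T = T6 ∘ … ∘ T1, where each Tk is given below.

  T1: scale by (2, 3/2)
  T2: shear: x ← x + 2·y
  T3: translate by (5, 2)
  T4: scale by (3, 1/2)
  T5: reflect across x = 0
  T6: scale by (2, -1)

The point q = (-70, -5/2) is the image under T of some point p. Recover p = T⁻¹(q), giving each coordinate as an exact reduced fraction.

T1 = [2 0 0; 0 3/2 0; 0 0 1]
T2·T1 = [2 3 0; 0 3/2 0; 0 0 1]
T3·…·T1 = [2 3 5; 0 3/2 2; 0 0 1]
T4·…·T1 = [6 9 15; 0 3/4 1; 0 0 1]
T5·…·T1 = [-6 -9 -15; 0 3/4 1; 0 0 1]
T6·…·T1 = [-12 -18 -30; 0 -3/4 -1; 0 0 1]
det M = 9; M⁻¹ = [-1/12 2 -1/2; 0 -4/3 -4/3; 0 0 1]
M⁻¹ · (-70, -5/2)ᵀ = (1/3, 2)ᵀ

p = (1/3, 2)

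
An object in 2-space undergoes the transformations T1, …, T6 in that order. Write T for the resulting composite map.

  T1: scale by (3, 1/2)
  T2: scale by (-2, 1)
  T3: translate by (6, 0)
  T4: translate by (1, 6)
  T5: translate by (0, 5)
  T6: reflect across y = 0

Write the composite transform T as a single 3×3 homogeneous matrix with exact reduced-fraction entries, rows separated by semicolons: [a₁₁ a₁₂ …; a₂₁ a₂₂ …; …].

T1 = [3 0 0; 0 1/2 0; 0 0 1]
T2·T1 = [-6 0 0; 0 1/2 0; 0 0 1]
T3·…·T1 = [-6 0 6; 0 1/2 0; 0 0 1]
T4·…·T1 = [-6 0 7; 0 1/2 6; 0 0 1]
T5·…·T1 = [-6 0 7; 0 1/2 11; 0 0 1]
T6·…·T1 = [-6 0 7; 0 -1/2 -11; 0 0 1]

T = [-6 0 7; 0 -1/2 -11; 0 0 1]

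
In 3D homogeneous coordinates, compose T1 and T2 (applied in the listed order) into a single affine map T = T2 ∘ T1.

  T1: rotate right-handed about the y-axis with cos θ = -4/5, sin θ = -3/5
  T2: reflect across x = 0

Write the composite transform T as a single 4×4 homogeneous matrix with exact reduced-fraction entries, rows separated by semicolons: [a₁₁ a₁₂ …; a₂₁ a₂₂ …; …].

T = [4/5 0 3/5 0; 0 1 0 0; 3/5 0 -4/5 0; 0 0 0 1]

T1 = [-4/5 0 -3/5 0; 0 1 0 0; 3/5 0 -4/5 0; 0 0 0 1]
T2·T1 = [4/5 0 3/5 0; 0 1 0 0; 3/5 0 -4/5 0; 0 0 0 1]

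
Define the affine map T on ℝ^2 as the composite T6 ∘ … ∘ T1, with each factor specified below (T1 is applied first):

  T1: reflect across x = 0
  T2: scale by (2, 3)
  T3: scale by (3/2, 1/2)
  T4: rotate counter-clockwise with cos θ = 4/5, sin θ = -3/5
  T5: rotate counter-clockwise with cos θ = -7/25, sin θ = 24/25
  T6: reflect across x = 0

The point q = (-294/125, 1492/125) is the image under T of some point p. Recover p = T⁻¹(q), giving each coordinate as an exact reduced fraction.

T1 = [-1 0 0; 0 1 0; 0 0 1]
T2·T1 = [-2 0 0; 0 3 0; 0 0 1]
T3·…·T1 = [-3 0 0; 0 3/2 0; 0 0 1]
T4·…·T1 = [-12/5 9/10 0; 9/5 6/5 0; 0 0 1]
T5·…·T1 = [-132/125 -351/250 0; -351/125 66/125 0; 0 0 1]
T6·…·T1 = [132/125 351/250 0; -351/125 66/125 0; 0 0 1]
det M = 9/2; M⁻¹ = [44/375 -39/125 0; 78/125 88/375 0; 0 0 1]
M⁻¹ · (-294/125, 1492/125)ᵀ = (-4, 4/3)ᵀ

p = (-4, 4/3)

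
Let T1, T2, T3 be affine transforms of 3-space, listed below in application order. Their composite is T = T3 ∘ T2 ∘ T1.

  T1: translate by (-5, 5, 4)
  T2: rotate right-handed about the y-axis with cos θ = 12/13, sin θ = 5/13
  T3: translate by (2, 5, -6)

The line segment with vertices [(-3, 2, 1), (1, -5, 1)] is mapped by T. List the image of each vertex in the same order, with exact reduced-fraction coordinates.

image vertices: (-45/13, 12, 22/13), (3/13, 5, 2/13)

T1 translate by (-5, 5, 4): (-3, 2, 1) → (-8, 7, 5); (1, -5, 1) → (-4, 0, 5)
T2 rotate right-handed about the y-axis with cos θ = 12/13, sin θ = 5/13: (-8, 7, 5) → (-71/13, 7, 100/13); (-4, 0, 5) → (-23/13, 0, 80/13)
T3 translate by (2, 5, -6): (-71/13, 7, 100/13) → (-45/13, 12, 22/13); (-23/13, 0, 80/13) → (3/13, 5, 2/13)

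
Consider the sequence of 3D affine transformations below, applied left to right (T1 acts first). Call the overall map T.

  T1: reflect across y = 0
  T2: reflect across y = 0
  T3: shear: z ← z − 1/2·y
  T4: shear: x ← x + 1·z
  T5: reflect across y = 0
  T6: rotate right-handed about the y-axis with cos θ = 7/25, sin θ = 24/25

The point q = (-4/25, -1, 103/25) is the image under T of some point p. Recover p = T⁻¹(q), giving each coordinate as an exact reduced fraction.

p = (-5, 1, 3/2)

T1 = [1 0 0 0; 0 -1 0 0; 0 0 1 0; 0 0 0 1]
T2·T1 = [1 0 0 0; 0 1 0 0; 0 0 1 0; 0 0 0 1]
T3·…·T1 = [1 0 0 0; 0 1 0 0; 0 -1/2 1 0; 0 0 0 1]
T4·…·T1 = [1 -1/2 1 0; 0 1 0 0; 0 -1/2 1 0; 0 0 0 1]
T5·…·T1 = [1 -1/2 1 0; 0 -1 0 0; 0 -1/2 1 0; 0 0 0 1]
T6·…·T1 = [7/25 -31/50 31/25 0; 0 -1 0 0; -24/25 17/50 -17/25 0; 0 0 0 1]
det M = -1; M⁻¹ = [-17/25 0 -31/25 0; 0 -1 0 0; 24/25 -1/2 7/25 0; 0 0 0 1]
M⁻¹ · (-4/25, -1, 103/25)ᵀ = (-5, 1, 3/2)ᵀ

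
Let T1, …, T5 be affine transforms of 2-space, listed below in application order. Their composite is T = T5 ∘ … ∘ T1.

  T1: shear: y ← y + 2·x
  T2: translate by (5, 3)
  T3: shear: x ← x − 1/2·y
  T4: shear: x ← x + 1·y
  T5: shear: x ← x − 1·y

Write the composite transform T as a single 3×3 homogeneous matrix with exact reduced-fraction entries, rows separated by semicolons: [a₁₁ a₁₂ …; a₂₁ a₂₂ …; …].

T1 = [1 0 0; 2 1 0; 0 0 1]
T2·T1 = [1 0 5; 2 1 3; 0 0 1]
T3·…·T1 = [0 -1/2 7/2; 2 1 3; 0 0 1]
T4·…·T1 = [2 1/2 13/2; 2 1 3; 0 0 1]
T5·…·T1 = [0 -1/2 7/2; 2 1 3; 0 0 1]

T = [0 -1/2 7/2; 2 1 3; 0 0 1]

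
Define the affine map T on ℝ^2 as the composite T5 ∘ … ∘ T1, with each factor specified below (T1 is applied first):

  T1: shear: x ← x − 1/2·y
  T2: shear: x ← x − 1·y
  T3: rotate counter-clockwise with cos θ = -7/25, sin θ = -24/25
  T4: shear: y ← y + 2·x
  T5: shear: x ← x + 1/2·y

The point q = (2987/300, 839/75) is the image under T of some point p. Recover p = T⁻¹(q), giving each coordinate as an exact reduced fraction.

p = (5/3, 7/2)

T1 = [1 -1/2 0; 0 1 0; 0 0 1]
T2·T1 = [1 -3/2 0; 0 1 0; 0 0 1]
T3·…·T1 = [-7/25 69/50 0; -24/25 29/25 0; 0 0 1]
T4·…·T1 = [-7/25 69/50 0; -38/25 98/25 0; 0 0 1]
T5·…·T1 = [-26/25 167/50 0; -38/25 98/25 0; 0 0 1]
det M = 1; M⁻¹ = [98/25 -167/50 0; 38/25 -26/25 0; 0 0 1]
M⁻¹ · (2987/300, 839/75)ᵀ = (5/3, 7/2)ᵀ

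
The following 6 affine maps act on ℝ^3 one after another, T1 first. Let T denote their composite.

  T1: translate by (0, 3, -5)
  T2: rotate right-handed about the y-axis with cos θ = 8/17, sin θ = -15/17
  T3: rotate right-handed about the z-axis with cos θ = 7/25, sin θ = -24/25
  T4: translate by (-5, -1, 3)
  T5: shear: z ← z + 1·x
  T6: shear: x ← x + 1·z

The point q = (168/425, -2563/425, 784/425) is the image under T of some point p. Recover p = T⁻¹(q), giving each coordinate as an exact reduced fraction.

T1 = [1 0 0 0; 0 1 0 3; 0 0 1 -5; 0 0 0 1]
T2·T1 = [8/17 0 -15/17 75/17; 0 1 0 3; 15/17 0 8/17 -40/17; 0 0 0 1]
T3·…·T1 = [56/425 24/25 -21/85 1749/425; -192/425 7/25 72/85 -1443/425; 15/17 0 8/17 -40/17; 0 0 0 1]
T4·…·T1 = [56/425 24/25 -21/85 -376/425; -192/425 7/25 72/85 -1868/425; 15/17 0 8/17 11/17; 0 0 0 1]
T5·…·T1 = [56/425 24/25 -21/85 -376/425; -192/425 7/25 72/85 -1868/425; 431/425 24/25 19/85 -101/425; 0 0 0 1]
T6·…·T1 = [487/425 48/25 -2/85 -477/425; -192/425 7/25 72/85 -1868/425; 431/425 24/25 19/85 -101/425; 0 0 0 1]
det M = 1; M⁻¹ = [-319/425 -192/425 694/425 -61/25; 24/25 7/25 -24/25 52/25; -61/85 72/85 101/85 16/5; 0 0 0 1]
M⁻¹ · (168/425, -2563/425, 784/425)ᵀ = (3, -1, 0)ᵀ

p = (3, -1, 0)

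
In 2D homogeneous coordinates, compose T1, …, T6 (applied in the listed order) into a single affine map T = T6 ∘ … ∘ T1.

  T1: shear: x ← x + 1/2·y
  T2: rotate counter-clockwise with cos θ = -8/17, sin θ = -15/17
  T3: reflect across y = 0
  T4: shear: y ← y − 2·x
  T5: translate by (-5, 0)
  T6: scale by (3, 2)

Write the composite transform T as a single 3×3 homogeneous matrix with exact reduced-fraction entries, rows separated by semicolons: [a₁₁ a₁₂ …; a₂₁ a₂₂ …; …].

T1 = [1 1/2 0; 0 1 0; 0 0 1]
T2·T1 = [-8/17 11/17 0; -15/17 -31/34 0; 0 0 1]
T3·…·T1 = [-8/17 11/17 0; 15/17 31/34 0; 0 0 1]
T4·…·T1 = [-8/17 11/17 0; 31/17 -13/34 0; 0 0 1]
T5·…·T1 = [-8/17 11/17 -5; 31/17 -13/34 0; 0 0 1]
T6·…·T1 = [-24/17 33/17 -15; 62/17 -13/17 0; 0 0 1]

T = [-24/17 33/17 -15; 62/17 -13/17 0; 0 0 1]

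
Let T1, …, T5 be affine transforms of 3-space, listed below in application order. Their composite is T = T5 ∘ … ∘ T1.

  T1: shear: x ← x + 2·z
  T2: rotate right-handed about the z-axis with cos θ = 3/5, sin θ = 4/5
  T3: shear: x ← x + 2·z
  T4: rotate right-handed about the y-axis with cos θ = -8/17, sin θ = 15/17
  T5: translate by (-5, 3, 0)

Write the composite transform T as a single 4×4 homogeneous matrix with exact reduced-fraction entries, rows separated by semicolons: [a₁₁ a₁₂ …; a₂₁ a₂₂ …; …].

T1 = [1 0 2 0; 0 1 0 0; 0 0 1 0; 0 0 0 1]
T2·T1 = [3/5 -4/5 6/5 0; 4/5 3/5 8/5 0; 0 0 1 0; 0 0 0 1]
T3·…·T1 = [3/5 -4/5 16/5 0; 4/5 3/5 8/5 0; 0 0 1 0; 0 0 0 1]
T4·…·T1 = [-24/85 32/85 -53/85 0; 4/5 3/5 8/5 0; -9/17 12/17 -56/17 0; 0 0 0 1]
T5·…·T1 = [-24/85 32/85 -53/85 -5; 4/5 3/5 8/5 3; -9/17 12/17 -56/17 0; 0 0 0 1]

T = [-24/85 32/85 -53/85 -5; 4/5 3/5 8/5 3; -9/17 12/17 -56/17 0; 0 0 0 1]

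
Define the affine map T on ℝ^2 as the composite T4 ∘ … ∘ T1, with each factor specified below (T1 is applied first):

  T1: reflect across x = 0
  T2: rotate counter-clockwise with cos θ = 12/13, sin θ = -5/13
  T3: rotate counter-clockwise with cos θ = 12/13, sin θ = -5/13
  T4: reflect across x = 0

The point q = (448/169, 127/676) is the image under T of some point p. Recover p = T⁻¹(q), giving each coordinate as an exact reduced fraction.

T1 = [-1 0 0; 0 1 0; 0 0 1]
T2·T1 = [-12/13 5/13 0; 5/13 12/13 0; 0 0 1]
T3·…·T1 = [-119/169 120/169 0; 120/169 119/169 0; 0 0 1]
T4·…·T1 = [119/169 -120/169 0; 120/169 119/169 0; 0 0 1]
det M = 1; M⁻¹ = [119/169 120/169 0; -120/169 119/169 0; 0 0 1]
M⁻¹ · (448/169, 127/676)ᵀ = (2, -7/4)ᵀ

p = (2, -7/4)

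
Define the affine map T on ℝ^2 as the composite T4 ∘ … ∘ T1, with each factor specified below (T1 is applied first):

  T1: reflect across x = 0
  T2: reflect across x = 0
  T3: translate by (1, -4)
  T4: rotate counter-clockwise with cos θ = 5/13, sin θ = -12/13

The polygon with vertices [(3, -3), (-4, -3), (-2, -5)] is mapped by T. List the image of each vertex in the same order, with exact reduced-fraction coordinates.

image vertices: (-64/13, -83/13), (-99/13, 1/13), (-113/13, -33/13)

T1 reflect across x = 0: (3, -3) → (-3, -3); (-4, -3) → (4, -3); (-2, -5) → (2, -5)
T2 reflect across x = 0: (-3, -3) → (3, -3); (4, -3) → (-4, -3); (2, -5) → (-2, -5)
T3 translate by (1, -4): (3, -3) → (4, -7); (-4, -3) → (-3, -7); (-2, -5) → (-1, -9)
T4 rotate counter-clockwise with cos θ = 5/13, sin θ = -12/13: (4, -7) → (-64/13, -83/13); (-3, -7) → (-99/13, 1/13); (-1, -9) → (-113/13, -33/13)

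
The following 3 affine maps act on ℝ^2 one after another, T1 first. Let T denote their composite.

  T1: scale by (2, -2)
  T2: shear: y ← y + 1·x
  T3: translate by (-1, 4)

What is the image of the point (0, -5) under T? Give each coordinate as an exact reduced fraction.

T1 scale by (2, -2): (0, -5) → (0, 10)
T2 shear: y ← y + 1·x: (0, 10) → (0, 10)
T3 translate by (-1, 4): (0, 10) → (-1, 14)

T(p) = (-1, 14)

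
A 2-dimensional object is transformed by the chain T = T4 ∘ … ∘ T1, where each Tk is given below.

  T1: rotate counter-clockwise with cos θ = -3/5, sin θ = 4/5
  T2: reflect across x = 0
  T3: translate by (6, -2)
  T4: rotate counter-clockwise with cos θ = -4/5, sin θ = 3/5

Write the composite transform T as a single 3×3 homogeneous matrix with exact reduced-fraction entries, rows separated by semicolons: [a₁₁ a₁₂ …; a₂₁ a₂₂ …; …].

T1 = [-3/5 -4/5 0; 4/5 -3/5 0; 0 0 1]
T2·T1 = [3/5 4/5 0; 4/5 -3/5 0; 0 0 1]
T3·…·T1 = [3/5 4/5 6; 4/5 -3/5 -2; 0 0 1]
T4·…·T1 = [-24/25 -7/25 -18/5; -7/25 24/25 26/5; 0 0 1]

T = [-24/25 -7/25 -18/5; -7/25 24/25 26/5; 0 0 1]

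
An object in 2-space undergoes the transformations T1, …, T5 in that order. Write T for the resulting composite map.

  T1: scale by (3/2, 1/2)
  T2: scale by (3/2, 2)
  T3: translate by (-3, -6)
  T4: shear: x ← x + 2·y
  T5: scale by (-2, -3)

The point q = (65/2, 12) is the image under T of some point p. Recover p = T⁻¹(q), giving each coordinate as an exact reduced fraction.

T1 = [3/2 0 0; 0 1/2 0; 0 0 1]
T2·T1 = [9/4 0 0; 0 1 0; 0 0 1]
T3·…·T1 = [9/4 0 -3; 0 1 -6; 0 0 1]
T4·…·T1 = [9/4 2 -15; 0 1 -6; 0 0 1]
T5·…·T1 = [-9/2 -4 30; 0 -3 18; 0 0 1]
det M = 27/2; M⁻¹ = [-2/9 8/27 4/3; 0 -1/3 6; 0 0 1]
M⁻¹ · (65/2, 12)ᵀ = (-7/3, 2)ᵀ

p = (-7/3, 2)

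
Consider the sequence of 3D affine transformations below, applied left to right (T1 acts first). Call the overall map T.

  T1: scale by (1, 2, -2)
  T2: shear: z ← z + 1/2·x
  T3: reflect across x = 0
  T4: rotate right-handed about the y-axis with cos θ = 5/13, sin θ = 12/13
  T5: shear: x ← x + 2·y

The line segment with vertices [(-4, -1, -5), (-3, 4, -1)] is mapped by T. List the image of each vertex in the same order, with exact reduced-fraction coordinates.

T1 scale by (1, 2, -2): (-4, -1, -5) → (-4, -2, 10); (-3, 4, -1) → (-3, 8, 2)
T2 shear: z ← z + 1/2·x: (-4, -2, 10) → (-4, -2, 8); (-3, 8, 2) → (-3, 8, 1/2)
T3 reflect across x = 0: (-4, -2, 8) → (4, -2, 8); (-3, 8, 1/2) → (3, 8, 1/2)
T4 rotate right-handed about the y-axis with cos θ = 5/13, sin θ = 12/13: (4, -2, 8) → (116/13, -2, -8/13); (3, 8, 1/2) → (21/13, 8, -67/26)
T5 shear: x ← x + 2·y: (116/13, -2, -8/13) → (64/13, -2, -8/13); (21/13, 8, -67/26) → (229/13, 8, -67/26)

image vertices: (64/13, -2, -8/13), (229/13, 8, -67/26)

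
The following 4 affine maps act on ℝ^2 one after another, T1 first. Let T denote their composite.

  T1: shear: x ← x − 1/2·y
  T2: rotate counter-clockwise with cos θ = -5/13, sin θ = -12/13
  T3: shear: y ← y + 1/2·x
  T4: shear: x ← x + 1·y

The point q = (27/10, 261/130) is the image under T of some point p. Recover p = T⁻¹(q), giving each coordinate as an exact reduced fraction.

T1 = [1 -1/2 0; 0 1 0; 0 0 1]
T2·T1 = [-5/13 29/26 0; -12/13 1/13 0; 0 0 1]
T3·…·T1 = [-5/13 29/26 0; -29/26 33/52 0; 0 0 1]
T4·…·T1 = [-3/2 7/4 0; -29/26 33/52 0; 0 0 1]
det M = 1; M⁻¹ = [33/52 -7/4 0; 29/26 -3/2 0; 0 0 1]
M⁻¹ · (27/10, 261/130)ᵀ = (-9/5, 0)ᵀ

p = (-9/5, 0)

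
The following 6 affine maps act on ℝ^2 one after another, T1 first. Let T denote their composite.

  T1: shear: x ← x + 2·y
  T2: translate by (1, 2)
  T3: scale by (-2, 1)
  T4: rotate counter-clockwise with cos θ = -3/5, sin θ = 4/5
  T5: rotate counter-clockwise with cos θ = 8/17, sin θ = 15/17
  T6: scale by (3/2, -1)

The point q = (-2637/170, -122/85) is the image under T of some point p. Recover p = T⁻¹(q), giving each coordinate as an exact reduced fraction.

p = (4, -5)

T1 = [1 2 0; 0 1 0; 0 0 1]
T2·T1 = [1 2 1; 0 1 2; 0 0 1]
T3·…·T1 = [-2 -4 -2; 0 1 2; 0 0 1]
T4·…·T1 = [6/5 8/5 -2/5; -8/5 -19/5 -14/5; 0 0 1]
T5·…·T1 = [168/85 349/85 194/85; 26/85 -32/85 -142/85; 0 0 1]
T6·…·T1 = [252/85 1047/170 291/85; -26/85 32/85 142/85; 0 0 1]
det M = 3; M⁻¹ = [32/255 -349/170 3; 26/255 84/85 -2; 0 0 1]
M⁻¹ · (-2637/170, -122/85)ᵀ = (4, -5)ᵀ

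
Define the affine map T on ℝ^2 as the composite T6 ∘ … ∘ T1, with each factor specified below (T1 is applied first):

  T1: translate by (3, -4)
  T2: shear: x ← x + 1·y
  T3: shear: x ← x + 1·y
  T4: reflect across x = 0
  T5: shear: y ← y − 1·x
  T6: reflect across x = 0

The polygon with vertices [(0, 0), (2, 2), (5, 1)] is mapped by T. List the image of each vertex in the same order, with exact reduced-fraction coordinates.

image vertices: (-5, -9), (1, -1), (2, -1)

T1 translate by (3, -4): (0, 0) → (3, -4); (2, 2) → (5, -2); (5, 1) → (8, -3)
T2 shear: x ← x + 1·y: (3, -4) → (-1, -4); (5, -2) → (3, -2); (8, -3) → (5, -3)
T3 shear: x ← x + 1·y: (-1, -4) → (-5, -4); (3, -2) → (1, -2); (5, -3) → (2, -3)
T4 reflect across x = 0: (-5, -4) → (5, -4); (1, -2) → (-1, -2); (2, -3) → (-2, -3)
T5 shear: y ← y − 1·x: (5, -4) → (5, -9); (-1, -2) → (-1, -1); (-2, -3) → (-2, -1)
T6 reflect across x = 0: (5, -9) → (-5, -9); (-1, -1) → (1, -1); (-2, -1) → (2, -1)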